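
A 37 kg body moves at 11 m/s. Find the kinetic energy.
KE = ½mv² = ½(37)(11)² = 2238.5 J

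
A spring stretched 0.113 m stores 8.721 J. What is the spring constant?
k = 2·PE/x² = 2·8.721/(0.113)² = 1366 N/m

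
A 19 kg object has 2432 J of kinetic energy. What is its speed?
v = √(2·KE/m) = √(2·2432/19) = 16.0 m/s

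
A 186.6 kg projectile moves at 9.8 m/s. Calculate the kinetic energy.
KE = ½mv² = ½(186.6)(9.8)² = 8961 J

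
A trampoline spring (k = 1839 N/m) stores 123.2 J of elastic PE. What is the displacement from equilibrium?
x = √(2·PE/k) = √(2·123.2/1839) = 0.366 m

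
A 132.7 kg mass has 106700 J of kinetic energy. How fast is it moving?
v = √(2·KE/m) = √(2·106700/132.7) = 40.1 m/s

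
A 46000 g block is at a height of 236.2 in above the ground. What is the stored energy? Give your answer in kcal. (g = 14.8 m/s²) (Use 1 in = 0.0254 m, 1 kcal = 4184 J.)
Convert to SI: m = 46.0 kg, h = 5.99948 m
PE = mgh = (46.0)(14.8)(5.99948) = 4084.45 J = 0.9762 kcal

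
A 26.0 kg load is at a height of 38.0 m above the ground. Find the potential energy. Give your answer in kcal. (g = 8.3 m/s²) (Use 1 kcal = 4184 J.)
PE = mgh = (26.0)(8.3)(38.0) = 8200.4 J = 1.96 kcal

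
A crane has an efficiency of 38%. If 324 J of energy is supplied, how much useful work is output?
W_out = η·W_in = 0.38·324 = 123.12 J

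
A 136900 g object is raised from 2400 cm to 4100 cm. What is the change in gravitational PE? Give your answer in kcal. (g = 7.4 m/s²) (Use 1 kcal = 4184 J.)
Convert to SI: m = 136.9 kg, Δh = 17.0 m
ΔPE = mgΔh = (136.9)(7.4)(17.0) = 17222.0 J = 4.116 kcal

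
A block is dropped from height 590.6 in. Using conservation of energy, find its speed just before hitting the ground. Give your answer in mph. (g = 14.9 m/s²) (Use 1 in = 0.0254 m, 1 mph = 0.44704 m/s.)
Convert to SI: h = 15.0012 m
mgh = ½mv² ⇒ v = √(2gh) = √(2·14.9·15.0012) = 21.1432 m/s = 47.3 mph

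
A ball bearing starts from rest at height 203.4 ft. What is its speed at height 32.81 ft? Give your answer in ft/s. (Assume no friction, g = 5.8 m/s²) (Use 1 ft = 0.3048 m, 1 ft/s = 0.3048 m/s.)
Convert to SI: h₁−h₂ = 51.9958 m
mgh₁ = mgh₂ + ½mv² ⇒ v = √(2g(h₁−h₂)) = √(2·5.8·51.9958) = 24.5591 m/s = 80.57 ft/s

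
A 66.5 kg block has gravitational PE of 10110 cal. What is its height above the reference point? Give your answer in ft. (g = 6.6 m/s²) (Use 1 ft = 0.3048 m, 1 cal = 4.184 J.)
Convert to SI: m = 66.5 kg, PE = 42300.2 J
h = PE/(mg) = 42300.2/(66.5·6.6) = 96.3779 m = 316.2 ft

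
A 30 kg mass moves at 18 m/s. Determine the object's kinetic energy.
KE = ½mv² = ½(30)(18)² = 4860.0 J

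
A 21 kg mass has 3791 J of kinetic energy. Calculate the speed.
v = √(2·KE/m) = √(2·3791/21) = 19.0 m/s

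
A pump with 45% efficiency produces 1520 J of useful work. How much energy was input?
W_in = W_out/η = 1520/0.45 = 3378 J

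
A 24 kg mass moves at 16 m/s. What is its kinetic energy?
KE = ½mv² = ½(24)(16)² = 3072.0 J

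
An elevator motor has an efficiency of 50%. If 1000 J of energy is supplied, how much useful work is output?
W_out = η·W_in = 0.5·1000 = 500.0 J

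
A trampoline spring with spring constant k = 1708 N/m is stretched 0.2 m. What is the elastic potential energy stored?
PE = ½kx² = ½(1708)(0.2)² = 34.16 J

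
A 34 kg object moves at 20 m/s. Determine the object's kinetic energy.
KE = ½mv² = ½(34)(20)² = 6800.0 J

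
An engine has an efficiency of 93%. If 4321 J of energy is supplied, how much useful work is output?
W_out = η·W_in = 0.93·4321 = 4018.53 J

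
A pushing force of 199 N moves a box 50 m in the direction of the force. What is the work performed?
W = F·d = (199)(50) = 9950 J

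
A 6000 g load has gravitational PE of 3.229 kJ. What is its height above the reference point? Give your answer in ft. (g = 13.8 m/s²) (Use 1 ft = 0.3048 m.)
Convert to SI: m = 6.0 kg, PE = 3229.0 J
h = PE/(mg) = 3229.0/(6.0·13.8) = 38.9976 m = 127.9 ft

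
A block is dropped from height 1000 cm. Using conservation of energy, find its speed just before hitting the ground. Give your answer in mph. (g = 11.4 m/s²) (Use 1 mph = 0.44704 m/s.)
Convert to SI: h = 10.0 m
mgh = ½mv² ⇒ v = √(2gh) = √(2·11.4·10.0) = 15.0997 m/s = 33.78 mph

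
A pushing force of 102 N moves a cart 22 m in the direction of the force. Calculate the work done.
W = F·d = (102)(22) = 2244 J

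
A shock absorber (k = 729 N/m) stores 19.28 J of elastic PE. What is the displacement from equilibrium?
x = √(2·PE/k) = √(2·19.28/729) = 0.23 m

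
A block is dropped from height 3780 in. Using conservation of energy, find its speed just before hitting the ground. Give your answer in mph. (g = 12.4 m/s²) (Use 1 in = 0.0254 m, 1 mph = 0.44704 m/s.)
Convert to SI: h = 96.012 m
mgh = ½mv² ⇒ v = √(2gh) = √(2·12.4·96.012) = 48.7965 m/s = 109.2 mph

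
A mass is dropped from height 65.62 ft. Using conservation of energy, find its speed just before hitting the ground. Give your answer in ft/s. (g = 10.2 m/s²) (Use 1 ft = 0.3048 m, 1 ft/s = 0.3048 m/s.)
Convert to SI: h = 20.001 m
mgh = ½mv² ⇒ v = √(2gh) = √(2·10.2·20.001) = 20.1995 m/s = 66.27 ft/s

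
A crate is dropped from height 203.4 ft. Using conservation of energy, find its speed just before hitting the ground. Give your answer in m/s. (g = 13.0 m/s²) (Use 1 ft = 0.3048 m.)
Convert to SI: h = 61.9963 m
mgh = ½mv² ⇒ v = √(2gh) = √(2·13.0·61.9963) = 40.15 m/s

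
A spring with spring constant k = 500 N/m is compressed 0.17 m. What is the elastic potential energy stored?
PE = ½kx² = ½(500)(0.17)² = 7.225 J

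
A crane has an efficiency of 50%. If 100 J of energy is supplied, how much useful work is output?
W_out = η·W_in = 0.5·100 = 50.0 J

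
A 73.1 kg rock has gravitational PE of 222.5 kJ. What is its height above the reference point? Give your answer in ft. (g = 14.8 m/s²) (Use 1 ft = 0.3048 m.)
Convert to SI: m = 73.1 kg, PE = 222500 J
h = PE/(mg) = 222500/(73.1·14.8) = 205.661 m = 674.7 ft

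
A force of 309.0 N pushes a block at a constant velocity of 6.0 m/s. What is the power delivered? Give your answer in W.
P = Fv = (309.0)(6.0) = 1854 W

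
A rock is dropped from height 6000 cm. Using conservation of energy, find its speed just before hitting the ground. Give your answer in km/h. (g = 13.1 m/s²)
Convert to SI: h = 60.0 m
mgh = ½mv² ⇒ v = √(2gh) = √(2·13.1·60.0) = 39.6485 m/s = 142.7 km/h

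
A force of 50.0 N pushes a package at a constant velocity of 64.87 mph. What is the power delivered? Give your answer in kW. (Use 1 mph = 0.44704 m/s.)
Convert to SI: F = 50.0 N, v = 28.9995 m/s
P = Fv = (50.0)(28.9995) = 1449.97 W = 1.45 kW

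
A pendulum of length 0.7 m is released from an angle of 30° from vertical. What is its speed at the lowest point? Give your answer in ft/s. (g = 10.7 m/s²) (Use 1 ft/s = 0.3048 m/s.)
h = L(1 − cosθ) = 0.7(1 − cos30°) = 0.0937822 m
v = √(2gh) = √(2·10.7·0.0937822) = 1.41666 m/s = 4.648 ft/s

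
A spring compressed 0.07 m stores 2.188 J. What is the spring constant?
k = 2·PE/x² = 2·2.188/(0.07)² = 893.1 N/m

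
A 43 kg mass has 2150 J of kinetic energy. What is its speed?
v = √(2·KE/m) = √(2·2150/43) = 10.0 m/s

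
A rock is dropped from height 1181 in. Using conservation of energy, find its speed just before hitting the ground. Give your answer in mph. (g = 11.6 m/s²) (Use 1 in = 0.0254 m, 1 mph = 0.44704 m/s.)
Convert to SI: h = 29.9974 m
mgh = ½mv² ⇒ v = √(2gh) = √(2·11.6·29.9974) = 26.3807 m/s = 59.01 mph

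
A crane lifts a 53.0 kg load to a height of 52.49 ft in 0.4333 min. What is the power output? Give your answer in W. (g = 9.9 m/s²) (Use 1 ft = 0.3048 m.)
Convert to SI: m = 53.0 kg, h = 15.999 m, t = 25.998 s
P = mgh/t = (53.0)(9.9)(15.999)/25.998 = 322.9 W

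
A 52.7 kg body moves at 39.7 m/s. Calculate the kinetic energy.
KE = ½mv² = ½(52.7)(39.7)² = 41530 J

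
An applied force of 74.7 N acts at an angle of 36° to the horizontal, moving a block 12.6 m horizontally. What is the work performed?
W = F·d·cosθ = (74.7)(12.6)cos(36°) = 761.5 J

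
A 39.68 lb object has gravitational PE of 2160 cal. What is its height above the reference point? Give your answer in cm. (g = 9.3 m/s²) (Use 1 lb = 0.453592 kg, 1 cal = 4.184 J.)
Convert to SI: m = 17.9985 kg, PE = 9037.44 J
h = PE/(mg) = 9037.44/(17.9985·9.3) = 53.9915 m = 5399 cm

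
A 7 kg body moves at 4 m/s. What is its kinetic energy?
KE = ½mv² = ½(7)(4)² = 56.0 J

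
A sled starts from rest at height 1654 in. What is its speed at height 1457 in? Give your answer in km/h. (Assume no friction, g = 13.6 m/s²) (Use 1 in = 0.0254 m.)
Convert to SI: h₁−h₂ = 5.0038 m
mgh₁ = mgh₂ + ½mv² ⇒ v = √(2g(h₁−h₂)) = √(2·13.6·5.0038) = 11.6663 m/s = 42.0 km/h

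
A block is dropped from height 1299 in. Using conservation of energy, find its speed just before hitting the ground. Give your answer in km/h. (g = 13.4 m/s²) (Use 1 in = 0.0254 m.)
Convert to SI: h = 32.9946 m
mgh = ½mv² ⇒ v = √(2gh) = √(2·13.4·32.9946) = 29.7364 m/s = 107.1 km/h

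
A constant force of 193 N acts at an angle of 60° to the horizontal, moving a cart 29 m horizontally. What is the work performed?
W = F·d·cosθ = (193)(29)cos(60°) = 2799 J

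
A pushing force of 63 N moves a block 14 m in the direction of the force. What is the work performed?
W = F·d = (63)(14) = 882.0 J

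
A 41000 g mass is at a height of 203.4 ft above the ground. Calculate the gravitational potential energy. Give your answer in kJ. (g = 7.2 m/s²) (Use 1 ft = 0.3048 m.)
Convert to SI: m = 41.0 kg, h = 61.9963 m
PE = mgh = (41.0)(7.2)(61.9963) = 18301.3 J = 18.3 kJ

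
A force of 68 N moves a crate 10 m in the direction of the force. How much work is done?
W = F·d = (68)(10) = 680.0 J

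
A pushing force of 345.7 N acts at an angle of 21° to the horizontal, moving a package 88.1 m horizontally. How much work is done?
W = F·d·cosθ = (345.7)(88.1)cos(21°) = 28430 J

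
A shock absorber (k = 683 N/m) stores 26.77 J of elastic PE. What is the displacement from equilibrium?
x = √(2·PE/k) = √(2·26.77/683) = 0.28 m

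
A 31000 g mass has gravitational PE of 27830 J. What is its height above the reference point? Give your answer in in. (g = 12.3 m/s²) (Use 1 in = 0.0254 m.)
Convert to SI: m = 31.0 kg, PE = 27830.0 J
h = PE/(mg) = 27830.0/(31.0·12.3) = 72.9871 m = 2874 in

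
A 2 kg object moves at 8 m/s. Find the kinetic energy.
KE = ½mv² = ½(2)(8)² = 64.0 J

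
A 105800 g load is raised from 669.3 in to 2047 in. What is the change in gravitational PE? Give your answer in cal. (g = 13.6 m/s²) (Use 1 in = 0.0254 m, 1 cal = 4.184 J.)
Convert to SI: m = 105.8 kg, Δh = 34.9936 m
ΔPE = mgΔh = (105.8)(13.6)(34.9936) = 50351.6 J = 12030 cal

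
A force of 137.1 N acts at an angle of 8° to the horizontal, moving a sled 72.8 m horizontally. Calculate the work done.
W = F·d·cosθ = (137.1)(72.8)cos(8°) = 9884 J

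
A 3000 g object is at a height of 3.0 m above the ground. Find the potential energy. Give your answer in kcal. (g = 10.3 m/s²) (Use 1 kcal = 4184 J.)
Convert to SI: m = 3.0 kg, h = 3.0 m
PE = mgh = (3.0)(10.3)(3.0) = 92.7 J = 0.02216 kcal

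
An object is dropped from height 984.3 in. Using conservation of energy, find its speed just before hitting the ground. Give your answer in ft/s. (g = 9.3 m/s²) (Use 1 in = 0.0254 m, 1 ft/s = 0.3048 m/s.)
Convert to SI: h = 25.0012 m
mgh = ½mv² ⇒ v = √(2gh) = √(2·9.3·25.0012) = 21.5644 m/s = 70.75 ft/s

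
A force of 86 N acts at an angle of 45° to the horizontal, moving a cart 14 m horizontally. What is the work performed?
W = F·d·cosθ = (86)(14)cos(45°) = 851.4 J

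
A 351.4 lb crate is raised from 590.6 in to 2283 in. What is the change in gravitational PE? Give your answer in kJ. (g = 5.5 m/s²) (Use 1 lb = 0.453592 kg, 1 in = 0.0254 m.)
Convert to SI: m = 159.392 kg, Δh = 42.987 m
ΔPE = mgΔh = (159.392)(5.5)(42.987) = 37684.8 J = 37.68 kJ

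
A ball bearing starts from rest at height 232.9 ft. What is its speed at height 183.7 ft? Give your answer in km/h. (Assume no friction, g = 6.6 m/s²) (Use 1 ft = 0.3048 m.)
Convert to SI: h₁−h₂ = 14.9962 m
mgh₁ = mgh₂ + ½mv² ⇒ v = √(2g(h₁−h₂)) = √(2·6.6·14.9962) = 14.0694 m/s = 50.65 km/h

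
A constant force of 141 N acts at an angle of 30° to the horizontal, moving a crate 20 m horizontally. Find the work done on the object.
W = F·d·cosθ = (141)(20)cos(30°) = 2442 J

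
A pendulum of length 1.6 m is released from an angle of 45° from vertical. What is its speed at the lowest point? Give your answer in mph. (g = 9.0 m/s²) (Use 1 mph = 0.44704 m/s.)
h = L(1 − cosθ) = 1.6(1 − cos45°) = 0.468629 m
v = √(2gh) = √(2·9.0·0.468629) = 2.90436 m/s = 6.497 mph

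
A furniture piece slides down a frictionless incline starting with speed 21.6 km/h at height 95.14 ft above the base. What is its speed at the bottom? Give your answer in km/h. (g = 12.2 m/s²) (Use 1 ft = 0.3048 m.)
Convert to SI: v₀ = 6.0 m/s, h = 28.9987 m
½mv₀² + mgh = ½mv² ⇒ v = √(v₀² + 2gh) = √(6.0² + 2·12.2·28.9987) = 27.2684 m/s = 98.17 km/h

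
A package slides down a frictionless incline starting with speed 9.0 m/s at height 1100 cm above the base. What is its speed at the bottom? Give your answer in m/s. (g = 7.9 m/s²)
Convert to SI: v₀ = 9.0 m/s, h = 11.0 m
½mv₀² + mgh = ½mv² ⇒ v = √(v₀² + 2gh) = √(9.0² + 2·7.9·11.0) = 15.96 m/s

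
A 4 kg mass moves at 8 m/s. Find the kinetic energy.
KE = ½mv² = ½(4)(8)² = 128.0 J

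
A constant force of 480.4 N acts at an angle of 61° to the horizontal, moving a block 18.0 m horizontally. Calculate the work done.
W = F·d·cosθ = (480.4)(18.0)cos(61°) = 4192 J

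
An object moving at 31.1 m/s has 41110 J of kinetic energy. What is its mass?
m = 2·KE/v² = 2·41110/(31.1)² = 85.01 kg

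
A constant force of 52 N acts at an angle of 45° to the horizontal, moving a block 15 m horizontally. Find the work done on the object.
W = F·d·cosθ = (52)(15)cos(45°) = 551.5 J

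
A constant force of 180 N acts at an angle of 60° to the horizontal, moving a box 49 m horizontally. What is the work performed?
W = F·d·cosθ = (180)(49)cos(60°) = 4410 J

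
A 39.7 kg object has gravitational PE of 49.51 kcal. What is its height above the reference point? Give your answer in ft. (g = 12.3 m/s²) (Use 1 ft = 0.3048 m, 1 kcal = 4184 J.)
Convert to SI: m = 39.7 kg, PE = 207150 J
h = PE/(mg) = 207150/(39.7·12.3) = 424.218 m = 1392 ft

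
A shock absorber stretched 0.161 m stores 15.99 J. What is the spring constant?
k = 2·PE/x² = 2·15.99/(0.161)² = 1234 N/m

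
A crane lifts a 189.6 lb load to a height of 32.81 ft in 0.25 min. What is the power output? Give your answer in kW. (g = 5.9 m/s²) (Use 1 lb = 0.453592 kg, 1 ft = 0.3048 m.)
Convert to SI: m = 86.001 kg, h = 10.0005 m, t = 15.0 s
P = mgh/t = (86.001)(5.9)(10.0005)/15.0 = 338.287 W = 0.3383 kW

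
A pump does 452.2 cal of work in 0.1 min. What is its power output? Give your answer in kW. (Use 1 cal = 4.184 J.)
Convert to SI: W = 1892.0 J, t = 6.0 s
P = W/t = 1892.0/6.0 = 315.334 W = 0.3153 kW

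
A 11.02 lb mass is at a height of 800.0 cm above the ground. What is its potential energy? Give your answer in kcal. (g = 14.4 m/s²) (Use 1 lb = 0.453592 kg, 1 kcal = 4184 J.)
Convert to SI: m = 4.99858 kg, h = 8.0 m
PE = mgh = (4.99858)(14.4)(8.0) = 575.837 J = 0.1376 kcal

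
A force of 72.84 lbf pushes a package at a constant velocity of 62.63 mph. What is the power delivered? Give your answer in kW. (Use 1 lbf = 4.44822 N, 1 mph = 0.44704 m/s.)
Convert to SI: F = 324.008 N, v = 27.9981 m/s
P = Fv = (324.008)(27.9981) = 9071.62 W = 9.072 kW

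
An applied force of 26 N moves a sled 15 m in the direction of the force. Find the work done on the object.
W = F·d = (26)(15) = 390.0 J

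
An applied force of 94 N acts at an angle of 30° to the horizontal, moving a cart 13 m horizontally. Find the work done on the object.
W = F·d·cosθ = (94)(13)cos(30°) = 1058 J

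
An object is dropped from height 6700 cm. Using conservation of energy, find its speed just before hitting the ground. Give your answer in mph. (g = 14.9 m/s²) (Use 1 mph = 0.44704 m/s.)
Convert to SI: h = 67.0 m
mgh = ½mv² ⇒ v = √(2gh) = √(2·14.9·67.0) = 44.6833 m/s = 99.95 mph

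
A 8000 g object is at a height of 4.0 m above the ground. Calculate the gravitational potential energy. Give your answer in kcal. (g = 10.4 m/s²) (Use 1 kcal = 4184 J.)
Convert to SI: m = 8.0 kg, h = 4.0 m
PE = mgh = (8.0)(10.4)(4.0) = 332.8 J = 0.07954 kcal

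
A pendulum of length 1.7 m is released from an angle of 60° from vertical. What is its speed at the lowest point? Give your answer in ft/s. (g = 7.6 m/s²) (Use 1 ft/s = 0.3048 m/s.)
h = L(1 − cosθ) = 1.7(1 − cos60°) = 0.85 m
v = √(2gh) = √(2·7.6·0.85) = 3.59444 m/s = 11.79 ft/s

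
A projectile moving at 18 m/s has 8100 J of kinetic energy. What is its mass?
m = 2·KE/v² = 2·8100/(18)² = 50.0 kg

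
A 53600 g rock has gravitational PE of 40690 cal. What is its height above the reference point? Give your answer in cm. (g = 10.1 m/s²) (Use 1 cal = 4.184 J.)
Convert to SI: m = 53.6 kg, PE = 170247 J
h = PE/(mg) = 170247/(53.6·10.1) = 314.48 m = 31450 cm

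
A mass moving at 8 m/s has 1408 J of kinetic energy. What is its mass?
m = 2·KE/v² = 2·1408/(8)² = 44.0 kg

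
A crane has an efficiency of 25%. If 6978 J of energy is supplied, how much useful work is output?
W_out = η·W_in = 0.25·6978 = 1744.5 J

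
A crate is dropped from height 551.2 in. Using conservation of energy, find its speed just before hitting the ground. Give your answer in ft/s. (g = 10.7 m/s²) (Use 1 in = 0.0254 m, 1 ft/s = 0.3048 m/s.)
Convert to SI: h = 14.0005 m
mgh = ½mv² ⇒ v = √(2gh) = √(2·10.7·14.0005) = 17.3093 m/s = 56.79 ft/s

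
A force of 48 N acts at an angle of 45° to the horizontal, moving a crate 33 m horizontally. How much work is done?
W = F·d·cosθ = (48)(33)cos(45°) = 1120 J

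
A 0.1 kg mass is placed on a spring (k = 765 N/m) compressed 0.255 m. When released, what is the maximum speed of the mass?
½kx² = ½mv² ⇒ v = x√(k/m) = (0.255)√(765/0.1) = 22.3 m/s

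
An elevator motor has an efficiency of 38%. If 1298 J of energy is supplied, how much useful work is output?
W_out = η·W_in = 0.38·1298 = 493.24 J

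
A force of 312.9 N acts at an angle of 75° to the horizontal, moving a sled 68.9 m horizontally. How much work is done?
W = F·d·cosθ = (312.9)(68.9)cos(75°) = 5580 J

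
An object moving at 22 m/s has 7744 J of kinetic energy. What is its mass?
m = 2·KE/v² = 2·7744/(22)² = 32.0 kg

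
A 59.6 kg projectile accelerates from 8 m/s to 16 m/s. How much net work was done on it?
W = ΔKE = ½m(v₂² − v₁²) = ½(59.6)(16² − 8²) = 5721.6 J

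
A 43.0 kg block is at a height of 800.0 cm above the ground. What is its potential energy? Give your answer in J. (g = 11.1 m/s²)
Convert to SI: m = 43.0 kg, h = 8.0 m
PE = mgh = (43.0)(11.1)(8.0) = 3818 J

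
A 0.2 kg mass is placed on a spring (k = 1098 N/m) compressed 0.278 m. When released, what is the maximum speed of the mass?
½kx² = ½mv² ⇒ v = x√(k/m) = (0.278)√(1098/0.2) = 20.6 m/s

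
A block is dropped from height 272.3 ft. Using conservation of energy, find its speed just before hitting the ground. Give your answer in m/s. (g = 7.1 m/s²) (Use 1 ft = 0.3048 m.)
Convert to SI: h = 82.997 m
mgh = ½mv² ⇒ v = √(2gh) = √(2·7.1·82.997) = 34.33 m/s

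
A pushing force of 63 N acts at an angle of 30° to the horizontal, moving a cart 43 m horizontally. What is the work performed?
W = F·d·cosθ = (63)(43)cos(30°) = 2346 J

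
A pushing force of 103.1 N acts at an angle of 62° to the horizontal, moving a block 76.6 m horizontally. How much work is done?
W = F·d·cosθ = (103.1)(76.6)cos(62°) = 3708 J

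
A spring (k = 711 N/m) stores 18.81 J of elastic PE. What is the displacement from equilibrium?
x = √(2·PE/k) = √(2·18.81/711) = 0.23 m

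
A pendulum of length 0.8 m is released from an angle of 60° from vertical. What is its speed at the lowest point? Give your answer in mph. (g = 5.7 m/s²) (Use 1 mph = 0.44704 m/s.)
h = L(1 − cosθ) = 0.8(1 − cos60°) = 0.4 m
v = √(2gh) = √(2·5.7·0.4) = 2.13542 m/s = 4.777 mph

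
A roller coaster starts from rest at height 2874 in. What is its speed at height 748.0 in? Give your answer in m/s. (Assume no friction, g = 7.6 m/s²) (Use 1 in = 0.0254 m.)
Convert to SI: h₁−h₂ = 54.0004 m
mgh₁ = mgh₂ + ½mv² ⇒ v = √(2g(h₁−h₂)) = √(2·7.6·54.0004) = 28.65 m/s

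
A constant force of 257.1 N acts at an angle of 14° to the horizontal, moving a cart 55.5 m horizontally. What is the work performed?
W = F·d·cosθ = (257.1)(55.5)cos(14°) = 13850 J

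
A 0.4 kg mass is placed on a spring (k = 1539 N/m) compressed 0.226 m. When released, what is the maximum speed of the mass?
½kx² = ½mv² ⇒ v = x√(k/m) = (0.226)√(1539/0.4) = 14.02 m/s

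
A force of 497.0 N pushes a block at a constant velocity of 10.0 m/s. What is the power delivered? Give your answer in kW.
P = Fv = (497.0)(10.0) = 4970.0 W = 4.97 kW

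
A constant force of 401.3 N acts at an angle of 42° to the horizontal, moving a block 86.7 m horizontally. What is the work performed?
W = F·d·cosθ = (401.3)(86.7)cos(42°) = 25860 J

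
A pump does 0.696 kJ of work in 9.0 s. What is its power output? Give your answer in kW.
Convert to SI: W = 696.0 J, t = 9.0 s
P = W/t = 696.0/9.0 = 77.3333 W = 0.07733 kW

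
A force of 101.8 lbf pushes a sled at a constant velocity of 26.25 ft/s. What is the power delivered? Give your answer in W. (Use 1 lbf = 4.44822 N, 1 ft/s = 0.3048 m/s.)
Convert to SI: F = 452.829 N, v = 8.001 m/s
P = Fv = (452.829)(8.001) = 3623 W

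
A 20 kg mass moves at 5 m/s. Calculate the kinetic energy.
KE = ½mv² = ½(20)(5)² = 250.0 J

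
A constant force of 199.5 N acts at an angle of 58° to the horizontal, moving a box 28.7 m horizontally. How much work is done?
W = F·d·cosθ = (199.5)(28.7)cos(58°) = 3034 J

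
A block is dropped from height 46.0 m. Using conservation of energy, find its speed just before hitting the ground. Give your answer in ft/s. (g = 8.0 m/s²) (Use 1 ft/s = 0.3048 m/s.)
mgh = ½mv² ⇒ v = √(2gh) = √(2·8.0·46.0) = 27.1293 m/s = 89.01 ft/s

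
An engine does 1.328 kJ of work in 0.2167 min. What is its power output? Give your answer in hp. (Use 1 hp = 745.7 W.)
Convert to SI: W = 1328.0 J, t = 13.002 s
P = W/t = 1328.0/13.002 = 102.138 W = 0.137 hp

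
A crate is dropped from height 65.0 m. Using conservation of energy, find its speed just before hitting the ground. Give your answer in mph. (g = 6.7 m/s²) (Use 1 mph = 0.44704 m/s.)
mgh = ½mv² ⇒ v = √(2gh) = √(2·6.7·65.0) = 29.5127 m/s = 66.02 mph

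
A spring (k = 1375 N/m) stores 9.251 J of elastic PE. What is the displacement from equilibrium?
x = √(2·PE/k) = √(2·9.251/1375) = 0.116 m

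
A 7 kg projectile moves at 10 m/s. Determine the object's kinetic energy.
KE = ½mv² = ½(7)(10)² = 350.0 J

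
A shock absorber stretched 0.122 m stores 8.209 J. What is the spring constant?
k = 2·PE/x² = 2·8.209/(0.122)² = 1103 N/m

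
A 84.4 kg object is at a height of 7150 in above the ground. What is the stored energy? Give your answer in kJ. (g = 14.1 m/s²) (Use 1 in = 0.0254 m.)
Convert to SI: m = 84.4 kg, h = 181.61 m
PE = mgh = (84.4)(14.1)(181.61) = 216123 J = 216.1 kJ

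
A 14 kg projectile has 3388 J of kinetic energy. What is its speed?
v = √(2·KE/m) = √(2·3388/14) = 22.0 m/s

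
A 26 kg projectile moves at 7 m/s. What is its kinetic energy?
KE = ½mv² = ½(26)(7)² = 637.0 J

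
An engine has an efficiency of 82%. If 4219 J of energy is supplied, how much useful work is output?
W_out = η·W_in = 0.82·4219 = 3459.58 J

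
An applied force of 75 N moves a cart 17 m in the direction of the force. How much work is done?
W = F·d = (75)(17) = 1275 J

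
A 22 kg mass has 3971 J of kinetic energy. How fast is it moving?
v = √(2·KE/m) = √(2·3971/22) = 19.0 m/s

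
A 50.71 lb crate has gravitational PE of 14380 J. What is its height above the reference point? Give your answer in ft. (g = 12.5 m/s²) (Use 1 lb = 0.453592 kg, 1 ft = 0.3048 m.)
Convert to SI: m = 23.0017 kg, PE = 14380.0 J
h = PE/(mg) = 14380.0/(23.0017·12.5) = 50.0138 m = 164.1 ft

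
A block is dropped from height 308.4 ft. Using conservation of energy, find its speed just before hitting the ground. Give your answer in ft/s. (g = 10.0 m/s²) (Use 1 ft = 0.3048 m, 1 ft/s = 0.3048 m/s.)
Convert to SI: h = 94.0003 m
mgh = ½mv² ⇒ v = √(2gh) = √(2·10.0·94.0003) = 43.359 m/s = 142.3 ft/s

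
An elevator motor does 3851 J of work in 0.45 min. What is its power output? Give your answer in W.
Convert to SI: W = 3851.0 J, t = 27.0 s
P = W/t = 3851.0/27.0 = 142.6 W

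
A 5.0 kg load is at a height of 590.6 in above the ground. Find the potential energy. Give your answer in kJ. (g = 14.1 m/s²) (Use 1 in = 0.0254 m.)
Convert to SI: m = 5.0 kg, h = 15.0012 m
PE = mgh = (5.0)(14.1)(15.0012) = 1057.59 J = 1.058 kJ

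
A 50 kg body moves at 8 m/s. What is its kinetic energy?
KE = ½mv² = ½(50)(8)² = 1600.0 J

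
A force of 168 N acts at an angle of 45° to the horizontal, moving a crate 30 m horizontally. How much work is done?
W = F·d·cosθ = (168)(30)cos(45°) = 3564 J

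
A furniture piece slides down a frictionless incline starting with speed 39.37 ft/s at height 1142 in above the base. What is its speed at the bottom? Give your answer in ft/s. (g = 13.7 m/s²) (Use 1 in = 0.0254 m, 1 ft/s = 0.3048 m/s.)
Convert to SI: v₀ = 12.0 m/s, h = 29.0068 m
½mv₀² + mgh = ½mv² ⇒ v = √(v₀² + 2gh) = √(12.0² + 2·13.7·29.0068) = 30.6396 m/s = 100.5 ft/s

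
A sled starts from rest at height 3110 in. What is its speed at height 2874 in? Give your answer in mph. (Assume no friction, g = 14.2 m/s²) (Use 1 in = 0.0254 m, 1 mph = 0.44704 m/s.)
Convert to SI: h₁−h₂ = 5.9944 m
mgh₁ = mgh₂ + ½mv² ⇒ v = √(2g(h₁−h₂)) = √(2·14.2·5.9944) = 13.0476 m/s = 29.19 mph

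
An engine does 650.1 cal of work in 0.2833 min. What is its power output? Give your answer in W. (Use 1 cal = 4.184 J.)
Convert to SI: W = 2720.02 J, t = 16.998 s
P = W/t = 2720.02/16.998 = 160.0 W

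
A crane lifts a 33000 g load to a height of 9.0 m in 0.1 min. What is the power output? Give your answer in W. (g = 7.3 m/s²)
Convert to SI: m = 33.0 kg, h = 9.0 m, t = 6.0 s
P = mgh/t = (33.0)(7.3)(9.0)/6.0 = 361.4 W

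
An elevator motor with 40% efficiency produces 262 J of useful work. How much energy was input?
W_in = W_out/η = 262/0.4 = 655.0 J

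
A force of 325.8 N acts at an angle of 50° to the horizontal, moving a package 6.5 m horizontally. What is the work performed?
W = F·d·cosθ = (325.8)(6.5)cos(50°) = 1361 J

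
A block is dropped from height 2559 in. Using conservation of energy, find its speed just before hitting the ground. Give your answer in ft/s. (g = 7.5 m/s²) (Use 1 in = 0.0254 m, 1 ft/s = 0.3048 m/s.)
Convert to SI: h = 64.9986 m
mgh = ½mv² ⇒ v = √(2gh) = √(2·7.5·64.9986) = 31.2247 m/s = 102.4 ft/s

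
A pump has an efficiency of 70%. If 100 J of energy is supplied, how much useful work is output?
W_out = η·W_in = 0.7·100 = 70.0 J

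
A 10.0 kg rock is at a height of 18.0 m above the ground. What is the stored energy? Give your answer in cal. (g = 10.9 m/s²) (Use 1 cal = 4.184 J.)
PE = mgh = (10.0)(10.9)(18.0) = 1962.0 J = 468.9 cal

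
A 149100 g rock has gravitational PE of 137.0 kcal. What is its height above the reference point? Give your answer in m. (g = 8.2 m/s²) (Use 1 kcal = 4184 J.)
Convert to SI: m = 149.1 kg, PE = 573208 J
h = PE/(mg) = 573208/(149.1·8.2) = 468.8 m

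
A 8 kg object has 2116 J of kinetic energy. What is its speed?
v = √(2·KE/m) = √(2·2116/8) = 23.0 m/s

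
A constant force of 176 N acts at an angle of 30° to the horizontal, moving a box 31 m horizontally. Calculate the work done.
W = F·d·cosθ = (176)(31)cos(30°) = 4725 J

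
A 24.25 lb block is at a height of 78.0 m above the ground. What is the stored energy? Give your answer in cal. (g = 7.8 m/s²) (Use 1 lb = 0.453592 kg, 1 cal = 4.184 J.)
Convert to SI: m = 10.9996 kg, h = 78.0 m
PE = mgh = (10.9996)(7.8)(78.0) = 6692.16 J = 1599 cal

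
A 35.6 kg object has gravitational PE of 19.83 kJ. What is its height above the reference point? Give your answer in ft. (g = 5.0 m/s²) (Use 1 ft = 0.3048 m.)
Convert to SI: m = 35.6 kg, PE = 19830.0 J
h = PE/(mg) = 19830.0/(35.6·5.0) = 111.404 m = 365.5 ft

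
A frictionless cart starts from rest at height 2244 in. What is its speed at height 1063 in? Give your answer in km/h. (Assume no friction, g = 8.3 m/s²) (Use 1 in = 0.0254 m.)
Convert to SI: h₁−h₂ = 29.9974 m
mgh₁ = mgh₂ + ½mv² ⇒ v = √(2g(h₁−h₂)) = √(2·8.3·29.9974) = 22.3149 m/s = 80.33 km/h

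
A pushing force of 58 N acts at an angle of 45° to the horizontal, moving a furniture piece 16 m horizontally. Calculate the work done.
W = F·d·cosθ = (58)(16)cos(45°) = 656.2 J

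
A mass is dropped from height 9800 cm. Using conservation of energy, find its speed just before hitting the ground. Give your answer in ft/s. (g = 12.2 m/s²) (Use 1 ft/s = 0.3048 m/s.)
Convert to SI: h = 98.0 m
mgh = ½mv² ⇒ v = √(2gh) = √(2·12.2·98.0) = 48.8999 m/s = 160.4 ft/s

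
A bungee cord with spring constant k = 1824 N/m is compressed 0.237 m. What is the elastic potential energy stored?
PE = ½kx² = ½(1824)(0.237)² = 51.23 J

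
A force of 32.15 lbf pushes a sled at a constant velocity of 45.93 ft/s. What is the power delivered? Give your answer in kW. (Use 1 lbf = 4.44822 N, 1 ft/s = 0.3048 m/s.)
Convert to SI: F = 143.01 N, v = 13.9995 m/s
P = Fv = (143.01)(13.9995) = 2002.07 W = 2.002 kW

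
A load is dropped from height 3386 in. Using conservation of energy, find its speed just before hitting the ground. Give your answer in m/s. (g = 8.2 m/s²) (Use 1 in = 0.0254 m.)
Convert to SI: h = 86.0044 m
mgh = ½mv² ⇒ v = √(2gh) = √(2·8.2·86.0044) = 37.56 m/s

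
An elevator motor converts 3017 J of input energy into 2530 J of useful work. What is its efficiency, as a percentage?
η = W_out/W_in = 2530/3017 = 83.86%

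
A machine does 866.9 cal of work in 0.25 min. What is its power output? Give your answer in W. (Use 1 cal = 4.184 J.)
Convert to SI: W = 3627.11 J, t = 15.0 s
P = W/t = 3627.11/15.0 = 241.8 W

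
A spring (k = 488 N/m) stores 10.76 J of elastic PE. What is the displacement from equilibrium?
x = √(2·PE/k) = √(2·10.76/488) = 0.21 m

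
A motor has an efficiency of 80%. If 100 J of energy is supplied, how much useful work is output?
W_out = η·W_in = 0.8·100 = 80.0 J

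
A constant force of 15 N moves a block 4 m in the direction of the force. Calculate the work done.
W = F·d = (15)(4) = 60.0 J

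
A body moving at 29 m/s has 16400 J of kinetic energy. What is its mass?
m = 2·KE/v² = 2·16400/(29)² = 39.0 kg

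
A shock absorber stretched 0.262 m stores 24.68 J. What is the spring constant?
k = 2·PE/x² = 2·24.68/(0.262)² = 719.1 N/m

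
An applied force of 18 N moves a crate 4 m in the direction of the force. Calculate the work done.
W = F·d = (18)(4) = 72.0 J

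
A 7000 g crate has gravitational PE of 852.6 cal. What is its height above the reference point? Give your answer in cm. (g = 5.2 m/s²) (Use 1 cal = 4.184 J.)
Convert to SI: m = 7.0 kg, PE = 3567.28 J
h = PE/(mg) = 3567.28/(7.0·5.2) = 98.0022 m = 9800 cm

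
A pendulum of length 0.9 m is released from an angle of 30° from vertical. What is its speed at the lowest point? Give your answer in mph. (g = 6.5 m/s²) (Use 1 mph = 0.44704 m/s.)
h = L(1 − cosθ) = 0.9(1 − cos30°) = 0.120577 m
v = √(2gh) = √(2·6.5·0.120577) = 1.252 m/s = 2.801 mph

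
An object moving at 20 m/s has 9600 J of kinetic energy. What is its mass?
m = 2·KE/v² = 2·9600/(20)² = 48.0 kg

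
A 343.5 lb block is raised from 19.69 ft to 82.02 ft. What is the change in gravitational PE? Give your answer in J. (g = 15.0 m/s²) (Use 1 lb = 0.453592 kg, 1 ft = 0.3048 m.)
Convert to SI: m = 155.809 kg, Δh = 18.9982 m
ΔPE = mgΔh = (155.809)(15.0)(18.9982) = 44400 J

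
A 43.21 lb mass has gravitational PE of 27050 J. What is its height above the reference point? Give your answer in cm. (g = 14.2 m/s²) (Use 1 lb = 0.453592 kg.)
Convert to SI: m = 19.5997 kg, PE = 27050.0 J
h = PE/(mg) = 27050.0/(19.5997·14.2) = 97.1917 m = 9719 cm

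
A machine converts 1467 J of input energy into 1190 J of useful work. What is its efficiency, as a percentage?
η = W_out/W_in = 1190/1467 = 81.12%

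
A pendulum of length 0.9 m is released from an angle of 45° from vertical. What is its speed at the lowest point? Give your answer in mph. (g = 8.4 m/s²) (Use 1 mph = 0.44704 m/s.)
h = L(1 − cosθ) = 0.9(1 − cos45°) = 0.263604 m
v = √(2gh) = √(2·8.4·0.263604) = 2.10441 m/s = 4.707 mph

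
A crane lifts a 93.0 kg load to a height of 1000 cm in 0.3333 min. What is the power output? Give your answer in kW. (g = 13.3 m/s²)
Convert to SI: m = 93.0 kg, h = 10.0 m, t = 19.998 s
P = mgh/t = (93.0)(13.3)(10.0)/19.998 = 618.512 W = 0.6185 kW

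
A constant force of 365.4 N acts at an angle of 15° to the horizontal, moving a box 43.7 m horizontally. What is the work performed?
W = F·d·cosθ = (365.4)(43.7)cos(15°) = 15420 J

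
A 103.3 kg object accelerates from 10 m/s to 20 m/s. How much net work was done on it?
W = ΔKE = ½m(v₂² − v₁²) = ½(103.3)(20² − 10²) = 15495.0 J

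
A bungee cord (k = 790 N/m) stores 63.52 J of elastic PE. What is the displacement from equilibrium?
x = √(2·PE/k) = √(2·63.52/790) = 0.401 m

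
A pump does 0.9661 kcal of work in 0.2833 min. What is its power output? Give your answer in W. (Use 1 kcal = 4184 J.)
Convert to SI: W = 4042.16 J, t = 16.998 s
P = W/t = 4042.16/16.998 = 237.8 W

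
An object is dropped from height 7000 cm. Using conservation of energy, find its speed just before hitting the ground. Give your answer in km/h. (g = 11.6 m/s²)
Convert to SI: h = 70.0 m
mgh = ½mv² ⇒ v = √(2gh) = √(2·11.6·70.0) = 40.2989 m/s = 145.1 km/h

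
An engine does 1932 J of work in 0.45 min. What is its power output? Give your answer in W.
Convert to SI: W = 1932.0 J, t = 27.0 s
P = W/t = 1932.0/27.0 = 71.56 W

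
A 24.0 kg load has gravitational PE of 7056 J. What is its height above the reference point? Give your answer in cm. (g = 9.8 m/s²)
h = PE/(mg) = 7056.0/(24.0·9.8) = 30.0 m = 3000 cm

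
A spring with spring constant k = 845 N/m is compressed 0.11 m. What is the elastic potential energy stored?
PE = ½kx² = ½(845)(0.11)² = 5.112 J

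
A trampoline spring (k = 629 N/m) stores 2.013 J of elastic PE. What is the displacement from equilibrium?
x = √(2·PE/k) = √(2·2.013/629) = 0.08 m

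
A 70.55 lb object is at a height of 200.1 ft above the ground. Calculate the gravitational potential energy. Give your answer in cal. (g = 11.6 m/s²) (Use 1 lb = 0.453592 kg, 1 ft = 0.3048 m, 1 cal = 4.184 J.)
Convert to SI: m = 32.0009 kg, h = 60.9905 m
PE = mgh = (32.0009)(11.6)(60.9905) = 22640.3 J = 5411 cal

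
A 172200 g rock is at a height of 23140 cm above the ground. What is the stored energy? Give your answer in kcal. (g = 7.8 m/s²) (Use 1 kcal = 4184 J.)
Convert to SI: m = 172.2 kg, h = 231.4 m
PE = mgh = (172.2)(7.8)(231.4) = 310807 J = 74.28 kcal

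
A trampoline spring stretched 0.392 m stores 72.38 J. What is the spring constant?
k = 2·PE/x² = 2·72.38/(0.392)² = 942.1 N/m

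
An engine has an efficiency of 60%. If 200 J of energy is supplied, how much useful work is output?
W_out = η·W_in = 0.6·200 = 120.0 J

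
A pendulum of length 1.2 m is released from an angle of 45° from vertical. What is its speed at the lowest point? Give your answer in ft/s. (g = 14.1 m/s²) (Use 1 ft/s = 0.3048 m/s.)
h = L(1 − cosθ) = 1.2(1 − cos45°) = 0.351472 m
v = √(2gh) = √(2·14.1·0.351472) = 3.14825 m/s = 10.33 ft/s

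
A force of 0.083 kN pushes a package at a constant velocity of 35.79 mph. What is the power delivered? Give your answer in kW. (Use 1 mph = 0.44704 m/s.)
Convert to SI: F = 83.0 N, v = 15.9996 m/s
P = Fv = (83.0)(15.9996) = 1327.96 W = 1.328 kW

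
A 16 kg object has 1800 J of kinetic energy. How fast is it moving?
v = √(2·KE/m) = √(2·1800/16) = 15.0 m/s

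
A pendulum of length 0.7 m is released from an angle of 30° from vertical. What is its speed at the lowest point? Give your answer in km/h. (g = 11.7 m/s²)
h = L(1 − cosθ) = 0.7(1 − cos30°) = 0.0937822 m
v = √(2gh) = √(2·11.7·0.0937822) = 1.48139 m/s = 5.333 km/h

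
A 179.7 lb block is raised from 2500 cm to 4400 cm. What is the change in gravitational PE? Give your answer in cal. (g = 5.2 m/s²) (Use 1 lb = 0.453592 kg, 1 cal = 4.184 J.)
Convert to SI: m = 81.5105 kg, Δh = 19.0 m
ΔPE = mgΔh = (81.5105)(5.2)(19.0) = 8053.24 J = 1925 cal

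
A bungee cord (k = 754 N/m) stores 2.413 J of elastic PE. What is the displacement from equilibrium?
x = √(2·PE/k) = √(2·2.413/754) = 0.08 m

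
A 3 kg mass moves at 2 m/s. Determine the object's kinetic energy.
KE = ½mv² = ½(3)(2)² = 6.0 J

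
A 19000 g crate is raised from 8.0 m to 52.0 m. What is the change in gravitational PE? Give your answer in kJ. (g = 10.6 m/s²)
Convert to SI: m = 19.0 kg, Δh = 44.0 m
ΔPE = mgΔh = (19.0)(10.6)(44.0) = 8861.6 J = 8.862 kJ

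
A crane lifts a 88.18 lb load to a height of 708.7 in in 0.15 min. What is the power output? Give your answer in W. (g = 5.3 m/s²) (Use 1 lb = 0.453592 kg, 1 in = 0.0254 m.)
Convert to SI: m = 39.9977 kg, h = 18.001 m, t = 9.0 s
P = mgh/t = (39.9977)(5.3)(18.001)/9.0 = 424.0 W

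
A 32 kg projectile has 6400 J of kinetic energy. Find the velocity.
v = √(2·KE/m) = √(2·6400/32) = 20.0 m/s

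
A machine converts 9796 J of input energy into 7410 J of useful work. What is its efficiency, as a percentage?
η = W_out/W_in = 7410/9796 = 75.64%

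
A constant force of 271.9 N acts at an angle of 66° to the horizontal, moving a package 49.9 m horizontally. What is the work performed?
W = F·d·cosθ = (271.9)(49.9)cos(66°) = 5519 J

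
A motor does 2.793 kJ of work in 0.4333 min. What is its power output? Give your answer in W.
Convert to SI: W = 2793.0 J, t = 25.998 s
P = W/t = 2793.0/25.998 = 107.4 W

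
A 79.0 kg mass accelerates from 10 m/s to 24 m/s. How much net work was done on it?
W = ΔKE = ½m(v₂² − v₁²) = ½(79.0)(24² − 10²) = 18802.0 J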